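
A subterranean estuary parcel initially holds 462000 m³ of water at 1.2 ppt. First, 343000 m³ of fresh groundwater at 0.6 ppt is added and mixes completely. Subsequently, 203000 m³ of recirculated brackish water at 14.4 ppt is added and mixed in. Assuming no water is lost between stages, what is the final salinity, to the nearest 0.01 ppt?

By conservation of dissolved salt,
Initial salt = 462,000×1.2 = 554,400
After stage 1: salt = 554,400 + 343,000×0.6 = 760,200; volume = 805,000 m³; S = 0.944 ppt
After stage 2: salt = 760,200 + 203,000×14.4 = 3,683,400; volume = 1,008,000 m³
S = 3,683,400 / 1,008,000 = 3.6542 ppt

3.65 ppt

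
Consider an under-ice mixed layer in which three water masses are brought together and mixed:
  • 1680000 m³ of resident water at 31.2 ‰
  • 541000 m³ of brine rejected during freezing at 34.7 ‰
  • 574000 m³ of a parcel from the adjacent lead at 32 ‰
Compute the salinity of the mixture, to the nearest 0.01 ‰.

32.04 ‰

Weighted by volume,
salt = 1,680,000×31.2 + 541,000×34.7 + 574,000×32 = 52,416,000 + 18,772,700 + 18,368,000 = 89,556,700
volume = 1,680,000 + 541,000 + 574,000 = 2,795,000 m³
S = 89,556,700 / 2,795,000 = 32.0418 ‰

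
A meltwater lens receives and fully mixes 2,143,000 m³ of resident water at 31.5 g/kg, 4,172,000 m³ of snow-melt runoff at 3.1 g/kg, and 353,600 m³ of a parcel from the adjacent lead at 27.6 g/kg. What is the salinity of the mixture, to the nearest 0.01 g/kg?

13.53 g/kg

Weighted by volume,
salt = 2,143,000×31.5 + 4,172,000×3.1 + 353,600×27.6 = 67,504,500 + 12,933,200 + 9,759,360 = 90,197,060
volume = 2,143,000 + 4,172,000 + 353,600 = 6,668,600 m³
S = 90,197,060 / 6,668,600 = 13.5256 g/kg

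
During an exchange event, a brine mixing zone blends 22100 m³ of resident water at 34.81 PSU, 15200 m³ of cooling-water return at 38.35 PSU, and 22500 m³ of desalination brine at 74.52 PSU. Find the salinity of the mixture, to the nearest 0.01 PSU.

50.65 PSU

Mass of salt is conserved:
salt = 22,100×34.81 + 15,200×38.35 + 22,500×74.52 = 769,301 + 582,920 + 1,676,700 = 3,028,921
volume = 22,100 + 15,200 + 22,500 = 59,800 m³
S = 3,028,921 / 59,800 = 50.6509 PSU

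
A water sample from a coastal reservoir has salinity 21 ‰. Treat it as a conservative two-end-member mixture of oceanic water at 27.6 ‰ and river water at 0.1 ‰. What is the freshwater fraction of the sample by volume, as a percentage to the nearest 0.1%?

Let f be the freshwater fraction. Salt balance per unit volume:
f×0.1 + (1−f)×27.6 = 21
f = (27.6 − 21) / (27.6 − 0.1) = 6.6/27.5 = 0.24

24.0%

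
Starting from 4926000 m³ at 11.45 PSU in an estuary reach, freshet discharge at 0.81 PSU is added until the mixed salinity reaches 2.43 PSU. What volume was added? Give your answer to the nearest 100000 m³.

Salt balance: 4,926,000×11.45 + V×0.81 = (4,926,000+V)×2.43
56,402,700 + 0.81V = 11,970,180 + 2.43V
44,432,520 = 1.62V
V = 27,427,481.48 m³

27400000 m³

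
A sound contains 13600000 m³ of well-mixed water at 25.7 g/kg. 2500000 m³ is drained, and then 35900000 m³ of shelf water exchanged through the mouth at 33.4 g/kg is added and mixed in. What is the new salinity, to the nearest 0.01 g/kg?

Remaining after removal: 11,100,000 m³ at 25.7 g/kg (salt = 285,270,000)
After addition: salt = 285,270,000 + 35,900,000×33.4 = 1,484,330,000; volume = 47,000,000 m³
S = 1,484,330,000 / 47,000,000 = 31.5815 g/kg

31.58 g/kg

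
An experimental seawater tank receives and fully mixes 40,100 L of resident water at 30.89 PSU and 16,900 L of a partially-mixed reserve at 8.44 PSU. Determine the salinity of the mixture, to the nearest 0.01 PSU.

24.23 PSU

Mass of salt is conserved:
salt = 40,100×30.89 + 16,900×8.44 = 1,238,689 + 142,636 = 1,381,325
volume = 40,100 + 16,900 = 57,000 L
S = 1,381,325 / 57,000 = 24.2338 PSU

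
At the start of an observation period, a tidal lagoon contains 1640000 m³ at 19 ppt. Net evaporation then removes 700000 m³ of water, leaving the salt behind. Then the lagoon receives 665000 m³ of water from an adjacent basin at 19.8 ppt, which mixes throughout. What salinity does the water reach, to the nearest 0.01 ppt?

27.62 ppt

After evaporation: salt = 1,640,000×19 = 31,160,000; volume = 1,640,000 − 700,000 = 940,000 m³
After mixing: salt = 31,160,000 + 665,000×19.8 = 44,327,000; volume = 940,000 + 665,000 = 1,605,000 m³
S = 44,327,000 / 1,605,000 = 27.6181 ppt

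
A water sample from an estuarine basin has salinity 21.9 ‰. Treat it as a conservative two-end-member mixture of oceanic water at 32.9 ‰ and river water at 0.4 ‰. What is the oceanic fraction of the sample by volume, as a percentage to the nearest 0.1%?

66.2%

Let g be the oceanic fraction. Salt balance per unit volume:
g×32.9 + (1−g)×0.4 = 21.9
g = (21.9 − 0.4) / (32.9 − 0.4) = 21.5/32.5 = 0.6615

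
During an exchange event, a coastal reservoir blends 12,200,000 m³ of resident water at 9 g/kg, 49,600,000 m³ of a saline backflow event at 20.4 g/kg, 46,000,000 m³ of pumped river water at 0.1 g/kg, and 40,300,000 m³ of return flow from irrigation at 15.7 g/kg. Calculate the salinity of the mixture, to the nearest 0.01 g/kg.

11.88 g/kg

Salt balance:
salt = 12,200,000×9 + 49,600,000×20.4 + 46,000,000×0.1 + 40,300,000×15.7 = 109,800,000 + 1,011,840,000 + 4,600,000 + 632,710,000 = 1,758,950,000
volume = 12,200,000 + 49,600,000 + 46,000,000 + 40,300,000 = 148,100,000 m³
S = 1,758,950,000 / 148,100,000 = 11.8768 g/kg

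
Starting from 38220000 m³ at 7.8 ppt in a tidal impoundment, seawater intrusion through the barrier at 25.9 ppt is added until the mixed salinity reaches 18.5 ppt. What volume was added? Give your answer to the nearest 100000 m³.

55300000 m³

Salt balance: 38,220,000×7.8 + V×25.9 = (38,220,000+V)×18.5
298,116,000 + 25.9V = 707,070,000 + 18.5V
408,954,000 = 7.4V
V = 55,264,054.05 m³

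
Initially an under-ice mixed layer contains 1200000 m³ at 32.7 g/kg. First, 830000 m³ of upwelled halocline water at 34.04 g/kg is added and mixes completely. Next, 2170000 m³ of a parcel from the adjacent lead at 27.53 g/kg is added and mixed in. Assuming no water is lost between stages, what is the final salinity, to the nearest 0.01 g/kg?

By conservation of dissolved salt,
Initial salt = 1,200,000×32.7 = 39,240,000
After stage 1: salt = 39,240,000 + 830,000×34.04 = 67,493,200; volume = 2,030,000 m³; S = 33.248 g/kg
After stage 2: salt = 67,493,200 + 2,170,000×27.53 = 127,233,300; volume = 4,200,000 m³
S = 127,233,300 / 4,200,000 = 30.2936 g/kg

30.29 g/kg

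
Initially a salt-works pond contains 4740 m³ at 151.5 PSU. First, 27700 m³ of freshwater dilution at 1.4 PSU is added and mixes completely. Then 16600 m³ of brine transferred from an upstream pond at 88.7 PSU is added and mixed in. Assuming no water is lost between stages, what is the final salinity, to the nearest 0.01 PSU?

Salt balance:
Initial salt = 4,740×151.5 = 718,110
After stage 1: salt = 718,110 + 27,700×1.4 = 756,890; volume = 32,440 m³; S = 23.332 PSU
After stage 2: salt = 756,890 + 16,600×88.7 = 2,229,310; volume = 49,040 m³
S = 2,229,310 / 49,040 = 45.459 PSU

45.46 PSU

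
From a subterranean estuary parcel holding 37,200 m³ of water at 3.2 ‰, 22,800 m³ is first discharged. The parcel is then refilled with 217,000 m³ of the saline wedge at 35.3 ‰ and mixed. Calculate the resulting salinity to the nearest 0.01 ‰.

33.30 ‰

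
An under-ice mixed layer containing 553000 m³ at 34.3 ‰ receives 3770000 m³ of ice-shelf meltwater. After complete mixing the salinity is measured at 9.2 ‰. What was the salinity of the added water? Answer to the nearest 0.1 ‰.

5.5 ‰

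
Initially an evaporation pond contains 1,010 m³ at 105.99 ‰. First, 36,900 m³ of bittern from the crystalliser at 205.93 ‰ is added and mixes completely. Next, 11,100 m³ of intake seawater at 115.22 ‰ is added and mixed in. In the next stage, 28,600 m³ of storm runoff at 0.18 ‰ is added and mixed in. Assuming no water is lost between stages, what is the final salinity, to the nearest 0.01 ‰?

115.84 ‰

Conserving salt mass:
Initial salt = 1,010×105.99 = 107,049.9
After stage 1: salt = 107,049.9 + 36,900×205.93 = 7,705,866.9; volume = 37,910 m³; S = 203.267 ‰
After stage 2: salt = 7,705,866.9 + 11,100×115.22 = 8,984,808.9; volume = 49,010 m³; S = 183.326 ‰
After stage 3: salt = 8,984,808.9 + 28,600×0.18 = 8,989,956.9; volume = 77,610 m³
S = 8,989,956.9 / 77,610 = 115.835 ‰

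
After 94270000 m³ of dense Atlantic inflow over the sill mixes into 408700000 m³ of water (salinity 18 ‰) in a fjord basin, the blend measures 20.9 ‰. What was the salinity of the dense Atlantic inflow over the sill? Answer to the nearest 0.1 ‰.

33.5 ‰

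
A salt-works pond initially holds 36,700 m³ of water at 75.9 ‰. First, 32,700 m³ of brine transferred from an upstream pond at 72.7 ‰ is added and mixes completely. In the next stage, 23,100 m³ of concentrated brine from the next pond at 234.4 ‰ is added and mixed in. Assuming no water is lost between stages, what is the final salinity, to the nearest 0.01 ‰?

114.35 ‰

Salt balance:
Initial salt = 36,700×75.9 = 2,785,530
After stage 1: salt = 2,785,530 + 32,700×72.7 = 5,162,820; volume = 69,400 m³; S = 74.392 ‰
After stage 2: salt = 5,162,820 + 23,100×234.4 = 10,577,460; volume = 92,500 m³
S = 10,577,460 / 92,500 = 114.3509 ‰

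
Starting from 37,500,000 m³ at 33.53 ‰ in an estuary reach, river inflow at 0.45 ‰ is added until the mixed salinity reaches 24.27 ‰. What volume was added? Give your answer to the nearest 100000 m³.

Salt balance: 37,500,000×33.53 + V×0.45 = (37,500,000+V)×24.27
1,257,375,000 + 0.45V = 910,125,000 + 24.27V
347,250,000 = 23.82V
V = 14,578,085.64 m³

14600000 m³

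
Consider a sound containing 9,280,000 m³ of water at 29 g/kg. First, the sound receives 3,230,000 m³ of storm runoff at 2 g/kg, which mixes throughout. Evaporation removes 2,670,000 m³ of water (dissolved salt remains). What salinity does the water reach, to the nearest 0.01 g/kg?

After mixing: salt = 9,280,000×29 + 3,230,000×2 = 275,580,000; volume = 12,510,000 m³
After evaporation: salt unchanged = 275,580,000; volume = 12,510,000 − 2,670,000 = 9,840,000 m³
S = 275,580,000 / 9,840,000 = 28.0061 g/kg

28.01 g/kg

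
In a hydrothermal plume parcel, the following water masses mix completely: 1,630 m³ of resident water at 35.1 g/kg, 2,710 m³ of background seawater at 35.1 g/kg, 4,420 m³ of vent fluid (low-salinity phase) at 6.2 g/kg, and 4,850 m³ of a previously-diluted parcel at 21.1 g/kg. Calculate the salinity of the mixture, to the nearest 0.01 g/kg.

20.73 g/kg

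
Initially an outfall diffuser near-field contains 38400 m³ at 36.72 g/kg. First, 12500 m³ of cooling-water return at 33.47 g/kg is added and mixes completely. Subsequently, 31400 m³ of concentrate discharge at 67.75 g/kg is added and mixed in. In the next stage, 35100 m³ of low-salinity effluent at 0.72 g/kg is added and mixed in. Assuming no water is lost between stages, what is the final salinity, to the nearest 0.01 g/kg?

Conserving salt mass:
Initial salt = 38,400×36.72 = 1,410,048
After stage 1: salt = 1,410,048 + 12,500×33.47 = 1,828,423; volume = 50,900 m³; S = 35.922 g/kg
After stage 2: salt = 1,828,423 + 31,400×67.75 = 3,955,773; volume = 82,300 m³; S = 48.065 g/kg
After stage 3: salt = 3,955,773 + 35,100×0.72 = 3,981,045; volume = 117,400 m³
S = 3,981,045 / 117,400 = 33.9101 g/kg

33.91 g/kg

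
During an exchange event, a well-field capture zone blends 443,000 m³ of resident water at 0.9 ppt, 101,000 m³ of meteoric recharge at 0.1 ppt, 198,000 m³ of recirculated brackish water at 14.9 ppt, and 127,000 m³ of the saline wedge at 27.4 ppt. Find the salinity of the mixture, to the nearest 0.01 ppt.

7.87 ppt

Mass of salt is conserved:
salt = 443,000×0.9 + 101,000×0.1 + 198,000×14.9 + 127,000×27.4 = 398,700 + 10,100 + 2,950,200 + 3,479,800 = 6,838,800
volume = 443,000 + 101,000 + 198,000 + 127,000 = 869,000 m³
S = 6,838,800 / 869,000 = 7.8697 ppt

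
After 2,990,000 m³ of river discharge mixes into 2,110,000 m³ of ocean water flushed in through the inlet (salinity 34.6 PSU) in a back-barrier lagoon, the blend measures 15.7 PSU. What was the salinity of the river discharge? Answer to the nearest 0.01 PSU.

2.36 PSU

Salt balance: 2,110,000×34.6 + 2,990,000×S = 5,100,000×15.7
73,006,000 + 2,990,000·S = 80,070,000
S = (80,070,000 − 73,006,000) / 2,990,000 = 2.3625 PSU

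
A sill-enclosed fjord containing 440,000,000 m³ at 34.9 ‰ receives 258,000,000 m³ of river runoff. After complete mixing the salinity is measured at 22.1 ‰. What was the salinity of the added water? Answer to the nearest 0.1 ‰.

0.3 ‰

Salt balance: 440,000,000×34.9 + 258,000,000×S = 698,000,000×22.1
15,356,000,000 + 258,000,000·S = 15,425,800,000
S = (15,425,800,000 − 15,356,000,000) / 258,000,000 = 0.2705 ‰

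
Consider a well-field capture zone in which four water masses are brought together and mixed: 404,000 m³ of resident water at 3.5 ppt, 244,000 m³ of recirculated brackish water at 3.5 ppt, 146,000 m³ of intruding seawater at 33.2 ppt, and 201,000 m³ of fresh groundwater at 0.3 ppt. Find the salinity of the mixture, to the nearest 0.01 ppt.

Conserving salt mass:
salt = 404,000×3.5 + 244,000×3.5 + 146,000×33.2 + 201,000×0.3 = 1,414,000 + 854,000 + 4,847,200 + 60,300 = 7,175,500
volume = 404,000 + 244,000 + 146,000 + 201,000 = 995,000 m³
S = 7,175,500 / 995,000 = 7.2116 ppt

7.21 ppt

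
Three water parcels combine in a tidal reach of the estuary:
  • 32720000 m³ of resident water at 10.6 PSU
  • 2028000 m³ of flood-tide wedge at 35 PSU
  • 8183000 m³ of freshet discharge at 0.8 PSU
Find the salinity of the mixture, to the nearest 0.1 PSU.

Total salt / total volume:
salt = 32,720,000×10.6 + 2,028,000×35 + 8,183,000×0.8 = 346,832,000 + 70,980,000 + 6,546,400 = 424,358,400
volume = 32,720,000 + 2,028,000 + 8,183,000 = 42,931,000 m³
S = 424,358,400 / 42,931,000 = 9.885 PSU

9.9 PSU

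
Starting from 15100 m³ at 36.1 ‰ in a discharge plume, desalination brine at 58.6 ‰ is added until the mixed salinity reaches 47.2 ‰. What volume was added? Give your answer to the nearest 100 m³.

Salt balance: 15,100×36.1 + V×58.6 = (15,100+V)×47.2
545,110 + 58.6V = 712,720 + 47.2V
167,610 = 11.4V
V = 14,702.63 m³

14700 m³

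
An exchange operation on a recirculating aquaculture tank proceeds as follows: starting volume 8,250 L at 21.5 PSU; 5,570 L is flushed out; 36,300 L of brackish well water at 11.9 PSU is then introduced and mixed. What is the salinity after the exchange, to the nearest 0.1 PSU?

12.6 PSU

Remaining after removal: 2,680 L at 21.5 PSU (salt = 57,620)
After addition: salt = 57,620 + 36,300×11.9 = 489,590; volume = 38,980 L
S = 489,590 / 38,980 = 12.56 PSU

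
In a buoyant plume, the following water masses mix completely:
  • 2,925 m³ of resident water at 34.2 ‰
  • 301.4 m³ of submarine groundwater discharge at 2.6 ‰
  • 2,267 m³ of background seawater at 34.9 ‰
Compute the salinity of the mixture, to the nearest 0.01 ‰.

32.76 ‰

Salt balance:
salt = 2,925×34.2 + 301.4×2.6 + 2,267×34.9 = 100,035 + 783.64 + 79,118.3 = 179,936.94
volume = 2,925 + 301.4 + 2,267 = 5,493.4 m³
S = 179,936.94 / 5,493.4 = 32.7551 ‰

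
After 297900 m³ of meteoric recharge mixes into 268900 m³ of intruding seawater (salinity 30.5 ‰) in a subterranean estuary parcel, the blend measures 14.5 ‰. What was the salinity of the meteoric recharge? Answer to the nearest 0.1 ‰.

0.1 ‰

Salt balance: 268,900×30.5 + 297,900×S = 566,800×14.5
8,201,450 + 297,900·S = 8,218,600
S = (8,218,600 − 8,201,450) / 297,900 = 0.0576 ‰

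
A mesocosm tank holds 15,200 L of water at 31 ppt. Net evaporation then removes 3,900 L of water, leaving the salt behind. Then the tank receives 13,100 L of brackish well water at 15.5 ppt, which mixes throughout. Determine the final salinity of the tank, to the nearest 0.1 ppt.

After evaporation: salt = 15,200×31 = 471,200; volume = 15,200 − 3,900 = 11,300 L
After mixing: salt = 471,200 + 13,100×15.5 = 674,250; volume = 11,300 + 13,100 = 24,400 L
S = 674,250 / 24,400 = 27.6332 ppt

27.6 ppt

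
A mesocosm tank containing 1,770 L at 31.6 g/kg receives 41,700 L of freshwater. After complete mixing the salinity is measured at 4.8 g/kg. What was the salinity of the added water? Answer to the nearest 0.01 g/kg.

Salt balance: 1,770×31.6 + 41,700×S = 43,470×4.8
55,932 + 41,700·S = 208,656
S = (208,656 − 55,932) / 41,700 = 3.6624 g/kg

3.66 g/kg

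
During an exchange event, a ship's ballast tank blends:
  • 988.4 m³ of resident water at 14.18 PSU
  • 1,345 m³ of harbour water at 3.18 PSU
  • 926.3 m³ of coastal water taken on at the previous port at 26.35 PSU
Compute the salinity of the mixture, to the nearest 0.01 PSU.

Mass of salt is conserved:
salt = 988.4×14.18 + 1,345×3.18 + 926.3×26.35 = 14,015.512 + 4,277.1 + 24,408.005 = 42,700.617
volume = 988.4 + 1,345 + 926.3 = 3,259.7 m³
S = 42,700.617 / 3,259.7 = 13.0996 PSU

13.10 PSU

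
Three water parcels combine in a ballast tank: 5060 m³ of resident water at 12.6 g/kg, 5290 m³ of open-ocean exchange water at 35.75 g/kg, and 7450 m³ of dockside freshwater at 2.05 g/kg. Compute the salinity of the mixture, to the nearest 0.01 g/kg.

By conservation of dissolved salt,
salt = 5,060×12.6 + 5,290×35.75 + 7,450×2.05 = 63,756 + 189,117.5 + 15,272.5 = 268,146
volume = 5,060 + 5,290 + 7,450 = 17,800 m³
S = 268,146 / 17,800 = 15.0644 g/kg

15.06 g/kg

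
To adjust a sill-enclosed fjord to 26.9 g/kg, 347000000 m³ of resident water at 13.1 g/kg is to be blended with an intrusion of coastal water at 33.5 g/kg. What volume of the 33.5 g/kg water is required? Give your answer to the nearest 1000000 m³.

Salt balance: 347,000,000×13.1 + V×33.5 = (347,000,000+V)×26.9
4,545,700,000 + 33.5V = 9,334,300,000 + 26.9V
4,788,600,000 = 6.6V
V = 725,545,454.55 m³

726000000 m³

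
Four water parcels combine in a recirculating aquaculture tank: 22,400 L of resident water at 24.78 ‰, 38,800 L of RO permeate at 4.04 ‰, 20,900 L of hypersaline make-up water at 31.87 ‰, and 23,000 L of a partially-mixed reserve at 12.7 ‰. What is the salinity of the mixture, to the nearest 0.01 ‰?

Weighted by volume,
salt = 22,400×24.78 + 38,800×4.04 + 20,900×31.87 + 23,000×12.7 = 555,072 + 156,752 + 666,083 + 292,100 = 1,670,007
volume = 22,400 + 38,800 + 20,900 + 23,000 = 105,100 L
S = 1,670,007 / 105,100 = 15.8897 ‰

15.89 ‰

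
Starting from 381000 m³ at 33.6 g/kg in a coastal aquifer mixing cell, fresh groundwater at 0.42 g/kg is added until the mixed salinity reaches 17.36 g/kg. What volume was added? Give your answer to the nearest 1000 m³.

365000 m³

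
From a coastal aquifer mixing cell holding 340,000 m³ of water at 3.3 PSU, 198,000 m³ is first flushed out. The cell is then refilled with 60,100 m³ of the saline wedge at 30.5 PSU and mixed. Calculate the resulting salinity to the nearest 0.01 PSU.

11.39 PSU

Remaining after removal: 142,000 m³ at 3.3 PSU (salt = 468,600)
After addition: salt = 468,600 + 60,100×30.5 = 2,301,650; volume = 202,100 m³
S = 2,301,650 / 202,100 = 11.3887 PSU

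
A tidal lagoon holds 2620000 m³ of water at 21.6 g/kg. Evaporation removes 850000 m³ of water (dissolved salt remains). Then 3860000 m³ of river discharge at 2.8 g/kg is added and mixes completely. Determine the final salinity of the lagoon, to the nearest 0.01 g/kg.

After evaporation: salt = 2,620,000×21.6 = 56,592,000; volume = 2,620,000 − 850,000 = 1,770,000 m³
After mixing: salt = 56,592,000 + 3,860,000×2.8 = 67,400,000; volume = 1,770,000 + 3,860,000 = 5,630,000 m³
S = 67,400,000 / 5,630,000 = 11.9716 g/kg

11.97 g/kg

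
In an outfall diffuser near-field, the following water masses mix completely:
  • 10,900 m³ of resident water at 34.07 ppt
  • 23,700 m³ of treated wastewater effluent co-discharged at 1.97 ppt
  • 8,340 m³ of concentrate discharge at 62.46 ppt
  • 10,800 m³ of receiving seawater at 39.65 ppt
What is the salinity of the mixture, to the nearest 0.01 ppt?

Weighted by volume,
salt = 10,900×34.07 + 23,700×1.97 + 8,340×62.46 + 10,800×39.65 = 371,363 + 46,689 + 520,916.4 + 428,220 = 1,367,188.4
volume = 10,900 + 23,700 + 8,340 + 10,800 = 53,740 m³
S = 1,367,188.4 / 53,740 = 25.4408 ppt

25.44 ppt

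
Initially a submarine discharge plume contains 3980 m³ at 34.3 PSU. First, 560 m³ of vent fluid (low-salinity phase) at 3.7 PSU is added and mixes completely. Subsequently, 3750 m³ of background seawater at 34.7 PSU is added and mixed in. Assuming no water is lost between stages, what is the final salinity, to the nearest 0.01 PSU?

32.41 PSU

By conservation of dissolved salt,
Initial salt = 3,980×34.3 = 136,514
After stage 1: salt = 136,514 + 560×3.7 = 138,586; volume = 4,540 m³; S = 30.526 PSU
After stage 2: salt = 138,586 + 3,750×34.7 = 268,711; volume = 8,290 m³
S = 268,711 / 8,290 = 32.4139 PSU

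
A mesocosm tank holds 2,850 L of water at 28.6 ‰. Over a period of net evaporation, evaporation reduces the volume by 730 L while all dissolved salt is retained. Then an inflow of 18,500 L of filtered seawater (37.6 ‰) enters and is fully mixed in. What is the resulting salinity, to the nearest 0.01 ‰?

After evaporation: salt = 2,850×28.6 = 81,510; volume = 2,850 − 730 = 2,120 L
After mixing: salt = 81,510 + 18,500×37.6 = 777,110; volume = 2,120 + 18,500 = 20,620 L
S = 777,110 / 20,620 = 37.6872 ‰

37.69 ‰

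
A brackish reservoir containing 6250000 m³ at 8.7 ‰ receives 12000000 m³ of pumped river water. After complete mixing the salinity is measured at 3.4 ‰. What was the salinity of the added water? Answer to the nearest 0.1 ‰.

Salt balance: 6,250,000×8.7 + 12,000,000×S = 18,250,000×3.4
54,375,000 + 12,000,000·S = 62,050,000
S = (62,050,000 − 54,375,000) / 12,000,000 = 0.6396 ‰

0.6 ‰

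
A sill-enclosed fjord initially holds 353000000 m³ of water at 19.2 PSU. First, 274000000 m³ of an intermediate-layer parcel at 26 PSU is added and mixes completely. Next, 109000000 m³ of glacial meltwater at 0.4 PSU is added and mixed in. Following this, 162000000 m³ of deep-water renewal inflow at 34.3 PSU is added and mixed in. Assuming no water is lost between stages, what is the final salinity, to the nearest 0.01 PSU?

21.72 PSU

Mass of salt is conserved:
Initial salt = 353,000,000×19.2 = 6,777,600,000
After stage 1: salt = 6,777,600,000 + 274,000,000×26 = 13,901,600,000; volume = 627,000,000 m³; S = 22.172 PSU
After stage 2: salt = 13,901,600,000 + 109,000,000×0.4 = 13,945,200,000; volume = 736,000,000 m³; S = 18.947 PSU
After stage 3: salt = 13,945,200,000 + 162,000,000×34.3 = 19,501,800,000; volume = 898,000,000 m³
S = 19,501,800,000 / 898,000,000 = 21.7169 PSU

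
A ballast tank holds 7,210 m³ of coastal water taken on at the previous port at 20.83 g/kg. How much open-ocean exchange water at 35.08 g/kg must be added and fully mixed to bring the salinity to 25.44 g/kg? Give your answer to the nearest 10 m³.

Salt balance: 7,210×20.83 + V×35.08 = (7,210+V)×25.44
150,184.3 + 35.08V = 183,422.4 + 25.44V
33,238.1 = 9.64V
V = 3,447.94 m³

3450 m³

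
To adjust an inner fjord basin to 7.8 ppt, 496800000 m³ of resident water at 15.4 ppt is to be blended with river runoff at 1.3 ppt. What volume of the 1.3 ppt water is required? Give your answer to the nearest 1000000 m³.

581000000 m³

Salt balance: 496,800,000×15.4 + V×1.3 = (496,800,000+V)×7.8
7,650,720,000 + 1.3V = 3,875,040,000 + 7.8V
3,775,680,000 = 6.5V
V = 580,873,846.15 m³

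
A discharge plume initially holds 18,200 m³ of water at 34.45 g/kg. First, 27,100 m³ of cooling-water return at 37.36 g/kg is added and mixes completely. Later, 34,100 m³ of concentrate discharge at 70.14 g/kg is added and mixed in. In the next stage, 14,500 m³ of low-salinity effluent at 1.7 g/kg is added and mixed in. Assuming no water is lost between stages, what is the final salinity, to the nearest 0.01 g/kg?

43.19 g/kg

Salt balance:
Initial salt = 18,200×34.45 = 626,990
After stage 1: salt = 626,990 + 27,100×37.36 = 1,639,446; volume = 45,300 m³; S = 36.191 g/kg
After stage 2: salt = 1,639,446 + 34,100×70.14 = 4,031,220; volume = 79,400 m³; S = 50.771 g/kg
After stage 3: salt = 4,031,220 + 14,500×1.7 = 4,055,870; volume = 93,900 m³
S = 4,055,870 / 93,900 = 43.1935 g/kg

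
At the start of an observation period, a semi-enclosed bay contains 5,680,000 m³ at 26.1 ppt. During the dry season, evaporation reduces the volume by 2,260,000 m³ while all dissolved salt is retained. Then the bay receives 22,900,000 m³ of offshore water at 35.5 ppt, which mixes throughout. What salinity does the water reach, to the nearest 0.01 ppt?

After evaporation: salt = 5,680,000×26.1 = 148,248,000; volume = 5,680,000 − 2,260,000 = 3,420,000 m³
After mixing: salt = 148,248,000 + 22,900,000×35.5 = 961,198,000; volume = 3,420,000 + 22,900,000 = 26,320,000 m³
S = 961,198,000 / 26,320,000 = 36.5197 ppt

36.52 ppt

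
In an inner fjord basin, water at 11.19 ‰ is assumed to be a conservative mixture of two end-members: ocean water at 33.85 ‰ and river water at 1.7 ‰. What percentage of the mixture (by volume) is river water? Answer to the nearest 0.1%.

Let f be the freshwater fraction. Salt balance per unit volume:
f×1.7 + (1−f)×33.85 = 11.19
f = (33.85 − 11.19) / (33.85 − 1.7) = 22.66/32.15 = 0.7048

70.5%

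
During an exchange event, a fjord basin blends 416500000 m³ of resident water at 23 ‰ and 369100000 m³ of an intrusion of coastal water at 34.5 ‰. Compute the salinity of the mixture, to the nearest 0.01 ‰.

Mass of salt is conserved:
salt = 416,500,000×23 + 369,100,000×34.5 = 9,579,500,000 + 12,733,950,000 = 22,313,450,000
volume = 416,500,000 + 369,100,000 = 785,600,000 m³
S = 22,313,450,000 / 785,600,000 = 28.4031 ‰

28.40 ‰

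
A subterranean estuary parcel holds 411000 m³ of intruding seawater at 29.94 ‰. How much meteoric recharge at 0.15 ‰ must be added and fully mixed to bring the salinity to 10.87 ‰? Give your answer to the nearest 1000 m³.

Salt balance: 411,000×29.94 + V×0.15 = (411,000+V)×10.87
12,305,340 + 0.15V = 4,467,570 + 10.87V
7,837,770 = 10.72V
V = 731,135.26 m³

731000 m³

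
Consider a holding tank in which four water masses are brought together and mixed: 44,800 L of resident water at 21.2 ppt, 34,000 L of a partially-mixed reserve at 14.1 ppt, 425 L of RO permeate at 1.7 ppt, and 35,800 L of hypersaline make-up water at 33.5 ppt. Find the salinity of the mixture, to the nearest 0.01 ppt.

22.86 ppt

Weighted by volume,
salt = 44,800×21.2 + 34,000×14.1 + 425×1.7 + 35,800×33.5 = 949,760 + 479,400 + 722.5 + 1,199,300 = 2,629,182.5
volume = 44,800 + 34,000 + 425 + 35,800 = 115,025 L
S = 2,629,182.5 / 115,025 = 22.8575 ppt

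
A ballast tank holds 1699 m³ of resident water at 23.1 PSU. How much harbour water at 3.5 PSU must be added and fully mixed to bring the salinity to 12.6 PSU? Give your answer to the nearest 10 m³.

Salt balance: 1,699×23.1 + V×3.5 = (1,699+V)×12.6
39,246.9 + 3.5V = 21,407.4 + 12.6V
17,839.5 = 9.1V
V = 1,960.38 m³

1960 m³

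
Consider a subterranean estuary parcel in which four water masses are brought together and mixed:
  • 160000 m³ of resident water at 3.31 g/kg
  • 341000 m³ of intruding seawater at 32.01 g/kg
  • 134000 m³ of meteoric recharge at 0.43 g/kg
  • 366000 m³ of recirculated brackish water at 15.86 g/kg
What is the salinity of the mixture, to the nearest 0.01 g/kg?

17.29 g/kg

Weighted by volume,
salt = 160,000×3.31 + 341,000×32.01 + 134,000×0.43 + 366,000×15.86 = 529,600 + 10,915,410 + 57,620 + 5,804,760 = 17,307,390
volume = 160,000 + 341,000 + 134,000 + 366,000 = 1,001,000 m³
S = 17,307,390 / 1,001,000 = 17.2901 g/kg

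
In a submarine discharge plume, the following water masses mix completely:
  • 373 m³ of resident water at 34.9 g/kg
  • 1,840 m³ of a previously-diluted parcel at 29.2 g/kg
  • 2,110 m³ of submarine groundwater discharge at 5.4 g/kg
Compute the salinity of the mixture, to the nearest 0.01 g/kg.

18.08 g/kg

Mass of salt is conserved:
salt = 373×34.9 + 1,840×29.2 + 2,110×5.4 = 13,017.7 + 53,728 + 11,394 = 78,139.7
volume = 373 + 1,840 + 2,110 = 4,323 m³
S = 78,139.7 / 4,323 = 18.0753 g/kg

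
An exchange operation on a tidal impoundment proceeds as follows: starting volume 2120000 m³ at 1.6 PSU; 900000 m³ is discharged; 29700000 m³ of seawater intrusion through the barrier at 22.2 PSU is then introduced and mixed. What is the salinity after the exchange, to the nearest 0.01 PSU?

Remaining after removal: 1,220,000 m³ at 1.6 PSU (salt = 1,952,000)
After addition: salt = 1,952,000 + 29,700,000×22.2 = 661,292,000; volume = 30,920,000 m³
S = 661,292,000 / 30,920,000 = 21.3872 PSU

21.39 PSU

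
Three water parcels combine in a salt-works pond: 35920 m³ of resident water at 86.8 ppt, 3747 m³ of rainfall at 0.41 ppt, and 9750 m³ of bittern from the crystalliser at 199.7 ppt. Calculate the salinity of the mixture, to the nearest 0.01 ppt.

Conserving salt mass:
salt = 35,920×86.8 + 3,747×0.41 + 9,750×199.7 = 3,117,856 + 1,536.27 + 1,947,075 = 5,066,467.27
volume = 35,920 + 3,747 + 9,750 = 49,417 m³
S = 5,066,467.27 / 49,417 = 102.5248 ppt

102.52 ppt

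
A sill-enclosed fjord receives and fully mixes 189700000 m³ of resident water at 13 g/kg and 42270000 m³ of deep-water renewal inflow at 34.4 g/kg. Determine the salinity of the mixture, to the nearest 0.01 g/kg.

16.90 g/kg

Weighted by volume,
salt = 189,700,000×13 + 42,270,000×34.4 = 2,466,100,000 + 1,454,088,000 = 3,920,188,000
volume = 189,700,000 + 42,270,000 = 231,970,000 m³
S = 3,920,188,000 / 231,970,000 = 16.8995 g/kg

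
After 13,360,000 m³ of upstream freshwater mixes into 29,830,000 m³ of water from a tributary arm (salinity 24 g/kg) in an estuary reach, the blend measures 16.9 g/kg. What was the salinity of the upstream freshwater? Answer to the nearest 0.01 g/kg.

Salt balance: 29,830,000×24 + 13,360,000×S = 43,190,000×16.9
715,920,000 + 13,360,000·S = 729,911,000
S = (729,911,000 − 715,920,000) / 13,360,000 = 1.0472 g/kg

1.05 g/kg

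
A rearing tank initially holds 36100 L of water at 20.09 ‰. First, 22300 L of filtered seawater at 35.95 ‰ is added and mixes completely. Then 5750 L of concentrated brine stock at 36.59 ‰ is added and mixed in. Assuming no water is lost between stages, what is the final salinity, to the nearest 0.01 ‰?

27.08 ‰

Conserving salt mass:
Initial salt = 36,100×20.09 = 725,249
After stage 1: salt = 725,249 + 22,300×35.95 = 1,526,934; volume = 58,400 L; S = 26.146 ‰
After stage 2: salt = 1,526,934 + 5,750×36.59 = 1,737,326.5; volume = 64,150 L
S = 1,737,326.5 / 64,150 = 27.0823 ‰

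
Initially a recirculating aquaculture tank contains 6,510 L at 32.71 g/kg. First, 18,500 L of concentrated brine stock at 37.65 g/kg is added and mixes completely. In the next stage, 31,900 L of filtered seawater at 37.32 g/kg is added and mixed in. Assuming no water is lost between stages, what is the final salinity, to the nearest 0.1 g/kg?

36.9 g/kg

Salt balance:
Initial salt = 6,510×32.71 = 212,942.1
After stage 1: salt = 212,942.1 + 18,500×37.65 = 909,467.1; volume = 25,010 L; S = 36.364 g/kg
After stage 2: salt = 909,467.1 + 31,900×37.32 = 2,099,975.1; volume = 56,910 L
S = 2,099,975.1 / 56,910 = 36.8999 g/kg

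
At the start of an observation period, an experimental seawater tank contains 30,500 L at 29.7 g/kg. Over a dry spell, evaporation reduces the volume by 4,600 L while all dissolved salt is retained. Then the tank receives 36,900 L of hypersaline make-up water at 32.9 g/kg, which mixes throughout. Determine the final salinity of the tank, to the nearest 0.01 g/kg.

After evaporation: salt = 30,500×29.7 = 905,850; volume = 30,500 − 4,600 = 25,900 L
After mixing: salt = 905,850 + 36,900×32.9 = 2,119,860; volume = 25,900 + 36,900 = 62,800 L
S = 2,119,860 / 62,800 = 33.7557 g/kg

33.76 g/kg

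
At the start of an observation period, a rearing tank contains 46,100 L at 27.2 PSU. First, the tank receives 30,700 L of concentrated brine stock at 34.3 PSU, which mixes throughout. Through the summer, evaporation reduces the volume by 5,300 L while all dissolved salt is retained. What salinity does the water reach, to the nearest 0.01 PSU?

After mixing: salt = 46,100×27.2 + 30,700×34.3 = 2,306,930; volume = 76,800 L
After evaporation: salt unchanged = 2,306,930; volume = 76,800 − 5,300 = 71,500 L
S = 2,306,930 / 71,500 = 32.2648 PSU

32.26 PSU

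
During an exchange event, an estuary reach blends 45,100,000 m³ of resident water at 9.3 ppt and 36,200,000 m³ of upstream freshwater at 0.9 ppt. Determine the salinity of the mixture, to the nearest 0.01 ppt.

5.56 ppt

Conserving salt mass:
salt = 45,100,000×9.3 + 36,200,000×0.9 = 419,430,000 + 32,580,000 = 452,010,000
volume = 45,100,000 + 36,200,000 = 81,300,000 m³
S = 452,010,000 / 81,300,000 = 5.5598 ppt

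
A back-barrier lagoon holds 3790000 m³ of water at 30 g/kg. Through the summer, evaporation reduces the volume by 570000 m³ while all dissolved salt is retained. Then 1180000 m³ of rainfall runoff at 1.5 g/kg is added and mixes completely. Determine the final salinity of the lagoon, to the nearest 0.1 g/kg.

26.2 g/kg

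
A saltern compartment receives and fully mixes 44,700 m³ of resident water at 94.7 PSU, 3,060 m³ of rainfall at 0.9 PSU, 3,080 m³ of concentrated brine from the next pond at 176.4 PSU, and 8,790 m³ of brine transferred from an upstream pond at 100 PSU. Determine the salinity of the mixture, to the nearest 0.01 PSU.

Mass of salt is conserved:
salt = 44,700×94.7 + 3,060×0.9 + 3,080×176.4 + 8,790×100 = 4,233,090 + 2,754 + 543,312 + 879,000 = 5,658,156
volume = 44,700 + 3,060 + 3,080 + 8,790 = 59,630 m³
S = 5,658,156 / 59,630 = 94.8877 PSU

94.89 PSU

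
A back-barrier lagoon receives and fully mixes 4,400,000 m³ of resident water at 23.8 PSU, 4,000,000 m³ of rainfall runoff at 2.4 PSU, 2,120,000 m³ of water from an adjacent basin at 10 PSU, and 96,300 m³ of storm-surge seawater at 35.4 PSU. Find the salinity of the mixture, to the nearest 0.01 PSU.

13.09 PSU

Conserving salt mass:
salt = 4,400,000×23.8 + 4,000,000×2.4 + 2,120,000×10 + 96,300×35.4 = 104,720,000 + 9,600,000 + 21,200,000 + 3,409,020 = 138,929,020
volume = 4,400,000 + 4,000,000 + 2,120,000 + 96,300 = 10,616,300 m³
S = 138,929,020 / 10,616,300 = 13.0864 PSU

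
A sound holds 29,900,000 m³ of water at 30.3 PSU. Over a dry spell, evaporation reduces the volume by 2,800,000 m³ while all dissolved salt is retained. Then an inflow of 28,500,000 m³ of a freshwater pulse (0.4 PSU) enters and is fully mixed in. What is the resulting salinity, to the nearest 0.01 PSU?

After evaporation: salt = 29,900,000×30.3 = 905,970,000; volume = 29,900,000 − 2,800,000 = 27,100,000 m³
After mixing: salt = 905,970,000 + 28,500,000×0.4 = 917,370,000; volume = 27,100,000 + 28,500,000 = 55,600,000 m³
S = 917,370,000 / 55,600,000 = 16.4995 PSU

16.50 PSU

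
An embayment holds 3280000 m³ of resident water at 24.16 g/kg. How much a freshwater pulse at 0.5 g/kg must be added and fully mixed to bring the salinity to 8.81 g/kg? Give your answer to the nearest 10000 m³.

6060000 m³

Salt balance: 3,280,000×24.16 + V×0.5 = (3,280,000+V)×8.81
79,244,800 + 0.5V = 28,896,800 + 8.81V
50,348,000 = 8.31V
V = 6,058,724.43 m³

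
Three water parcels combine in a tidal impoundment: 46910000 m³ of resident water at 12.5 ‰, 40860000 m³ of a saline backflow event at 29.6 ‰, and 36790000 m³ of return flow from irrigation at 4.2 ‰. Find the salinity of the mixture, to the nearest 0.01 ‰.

Salt balance:
salt = 46,910,000×12.5 + 40,860,000×29.6 + 36,790,000×4.2 = 586,375,000 + 1,209,456,000 + 154,518,000 = 1,950,349,000
volume = 46,910,000 + 40,860,000 + 36,790,000 = 124,560,000 m³
S = 1,950,349,000 / 124,560,000 = 15.6579 ‰

15.66 ‰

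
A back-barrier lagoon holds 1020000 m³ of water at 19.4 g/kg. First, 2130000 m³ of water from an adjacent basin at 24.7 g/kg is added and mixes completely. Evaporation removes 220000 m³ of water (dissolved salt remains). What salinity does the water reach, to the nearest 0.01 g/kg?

After mixing: salt = 1,020,000×19.4 + 2,130,000×24.7 = 72,399,000; volume = 3,150,000 m³
After evaporation: salt unchanged = 72,399,000; volume = 3,150,000 − 220,000 = 2,930,000 m³
S = 72,399,000 / 2,930,000 = 24.7096 g/kg

24.71 g/kg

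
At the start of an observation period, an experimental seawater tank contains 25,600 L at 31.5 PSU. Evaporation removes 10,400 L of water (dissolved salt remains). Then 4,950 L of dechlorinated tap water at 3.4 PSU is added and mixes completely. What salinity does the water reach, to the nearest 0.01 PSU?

40.86 PSU

After evaporation: salt = 25,600×31.5 = 806,400; volume = 25,600 − 10,400 = 15,200 L
After mixing: salt = 806,400 + 4,950×3.4 = 823,230; volume = 15,200 + 4,950 = 20,150 L
S = 823,230 / 20,150 = 40.8551 PSU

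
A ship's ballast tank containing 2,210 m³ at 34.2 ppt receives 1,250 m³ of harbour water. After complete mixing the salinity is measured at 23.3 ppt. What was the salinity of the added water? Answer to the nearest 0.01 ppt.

4.03 ppt

Salt balance: 2,210×34.2 + 1,250×S = 3,460×23.3
75,582 + 1,250·S = 80,618
S = (80,618 − 75,582) / 1,250 = 4.0288 ppt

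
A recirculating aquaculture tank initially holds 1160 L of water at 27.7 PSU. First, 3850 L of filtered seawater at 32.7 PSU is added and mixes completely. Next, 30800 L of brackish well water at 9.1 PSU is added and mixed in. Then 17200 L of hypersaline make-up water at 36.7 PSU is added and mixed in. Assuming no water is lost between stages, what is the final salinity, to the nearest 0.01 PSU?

Conserving salt mass:
Initial salt = 1,160×27.7 = 32,132
After stage 1: salt = 32,132 + 3,850×32.7 = 158,027; volume = 5,010 L; S = 31.542 PSU
After stage 2: salt = 158,027 + 30,800×9.1 = 438,307; volume = 35,810 L; S = 12.24 PSU
After stage 3: salt = 438,307 + 17,200×36.7 = 1,069,547; volume = 53,010 L
S = 1,069,547 / 53,010 = 20.1763 PSU

20.18 PSU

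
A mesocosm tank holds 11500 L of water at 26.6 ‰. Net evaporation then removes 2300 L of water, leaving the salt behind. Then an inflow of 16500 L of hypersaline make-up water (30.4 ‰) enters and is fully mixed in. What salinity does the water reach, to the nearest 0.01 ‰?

31.42 ‰

After evaporation: salt = 11,500×26.6 = 305,900; volume = 11,500 − 2,300 = 9,200 L
After mixing: salt = 305,900 + 16,500×30.4 = 807,500; volume = 9,200 + 16,500 = 25,700 L
S = 807,500 / 25,700 = 31.4202 ‰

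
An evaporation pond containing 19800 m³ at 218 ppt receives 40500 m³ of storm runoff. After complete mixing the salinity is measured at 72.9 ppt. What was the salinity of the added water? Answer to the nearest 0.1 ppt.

Salt balance: 19,800×218 + 40,500×S = 60,300×72.9
4,316,400 + 40,500·S = 4,395,870
S = (4,395,870 − 4,316,400) / 40,500 = 1.9622 ppt

2.0 ppt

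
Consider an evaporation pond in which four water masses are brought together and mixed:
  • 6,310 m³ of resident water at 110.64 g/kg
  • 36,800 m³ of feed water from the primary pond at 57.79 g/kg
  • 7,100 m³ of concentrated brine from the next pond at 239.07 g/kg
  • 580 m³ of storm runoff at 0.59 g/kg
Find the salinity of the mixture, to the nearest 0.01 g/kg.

By conservation of dissolved salt,
salt = 6,310×110.64 + 36,800×57.79 + 7,100×239.07 + 580×0.59 = 698,138.4 + 2,126,672 + 1,697,397 + 342.2 = 4,522,549.6
volume = 6,310 + 36,800 + 7,100 + 580 = 50,790 m³
S = 4,522,549.6 / 50,790 = 89.0441 g/kg

89.04 g/kg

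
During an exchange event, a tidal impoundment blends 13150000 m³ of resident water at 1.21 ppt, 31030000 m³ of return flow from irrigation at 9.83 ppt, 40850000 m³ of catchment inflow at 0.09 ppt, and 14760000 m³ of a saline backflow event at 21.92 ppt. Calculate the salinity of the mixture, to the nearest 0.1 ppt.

6.5 ppt

By conservation of dissolved salt,
salt = 13,150,000×1.21 + 31,030,000×9.83 + 40,850,000×0.09 + 14,760,000×21.92 = 15,911,500 + 305,024,900 + 3,676,500 + 323,539,200 = 648,152,100
volume = 13,150,000 + 31,030,000 + 40,850,000 + 14,760,000 = 99,790,000 m³
S = 648,152,100 / 99,790,000 = 6.495 ppt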